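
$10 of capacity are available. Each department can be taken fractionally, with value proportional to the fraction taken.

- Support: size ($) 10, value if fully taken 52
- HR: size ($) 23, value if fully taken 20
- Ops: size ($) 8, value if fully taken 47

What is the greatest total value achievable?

Rank by value-to-size ratio: Ops 47/8≈5.88, Support 52/10≈5.2, HR 20/23≈0.87.
Take all of Ops (8 $, value 47) — 2 $ left.
Fill the last 2 $ with part of Support: 2/10 of it earns 10.4.
Total value = 57.4.

57.4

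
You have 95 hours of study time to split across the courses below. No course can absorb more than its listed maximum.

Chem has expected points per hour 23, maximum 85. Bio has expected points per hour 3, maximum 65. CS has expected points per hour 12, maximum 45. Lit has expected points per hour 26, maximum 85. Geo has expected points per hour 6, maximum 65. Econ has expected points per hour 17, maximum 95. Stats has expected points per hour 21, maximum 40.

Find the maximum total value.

Rank by expected points per hour: Lit 26 > Chem 23 > Stats 21 > Econ 17 > CS 12 > Geo 6 > Bio 3.
Give Lit 85 to hit its cap of 85 ; 10 left.
Only 10 left; Chem takes them to reach 10.
Total = 23×10 + 26×85 = 2440.

2440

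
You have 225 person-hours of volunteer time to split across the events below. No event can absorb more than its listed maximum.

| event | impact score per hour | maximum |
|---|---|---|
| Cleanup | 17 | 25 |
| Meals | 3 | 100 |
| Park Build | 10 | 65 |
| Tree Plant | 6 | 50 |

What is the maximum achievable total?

Highest impact score per hour first: Cleanup 17 > Park Build 10 > Tree Plant 6 > Meals 3.
Give Cleanup 25 to hit its cap of 25 ; 200 left.
Park Build takes 65 to reach its cap of 65 ; 135 left.
Give Tree Plant 50 to hit its cap of 50 ; 85 left.
Only 85 left; Meals takes them to reach 85.
Total = 17×25 + 3×85 + 10×65 + 6×50 = 1630.

1630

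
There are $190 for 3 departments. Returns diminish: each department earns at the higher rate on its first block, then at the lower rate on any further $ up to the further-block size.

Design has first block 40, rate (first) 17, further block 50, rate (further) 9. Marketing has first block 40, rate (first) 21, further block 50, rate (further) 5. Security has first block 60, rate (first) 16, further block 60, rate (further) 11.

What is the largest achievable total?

Treat each block as its own option and order by rate: Marketing/tier1 21 > Design/tier1 17 > Security/tier1 16 > Security/tier2 11 > Design/tier2 9 > Marketing/tier2 5.
Fill Marketing tier1 block (40 at 21) → 150 left.
Design tier1 at 17: fill all 40 → 110 left.
Security/tier1 (16): +60 → 50 left.
Security tier2 at 11: only 50 left, fill 50.
Total = 21×40 + 17×40 + 16×60 + 11×50 = 3030.

3030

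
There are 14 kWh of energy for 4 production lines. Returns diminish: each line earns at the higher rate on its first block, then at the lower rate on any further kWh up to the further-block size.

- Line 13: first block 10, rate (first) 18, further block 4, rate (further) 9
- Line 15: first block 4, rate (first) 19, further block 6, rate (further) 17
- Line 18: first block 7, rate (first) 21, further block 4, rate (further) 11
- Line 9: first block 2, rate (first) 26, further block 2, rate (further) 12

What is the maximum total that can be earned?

Order all 8 blocks by rate: Line 9/first 26 > Line 18/first 21 > Line 15/first 19 > Line 13/first 18 > Line 15/second 17 > Line 9/second 12 > Line 18/second 11 > Line 13/second 9.
Line 9/first (26): +2 → 12 left.
Fill Line 18 first block (7 at 21) → 5 left.
Line 15/first (19): +4 → 1 left.
Line 13 first at 18: only 1 left, fill 1.
Total = 26×2 + 21×7 + 19×4 + 18×1 = 293.

293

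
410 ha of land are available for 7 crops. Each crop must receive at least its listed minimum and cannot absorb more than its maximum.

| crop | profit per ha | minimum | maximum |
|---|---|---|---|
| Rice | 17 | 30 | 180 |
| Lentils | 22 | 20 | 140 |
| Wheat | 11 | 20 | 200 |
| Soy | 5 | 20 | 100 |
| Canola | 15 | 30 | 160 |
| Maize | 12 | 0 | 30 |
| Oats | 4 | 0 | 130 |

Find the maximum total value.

Meeting every minimum uses 30+20+20+20+30+0+0 = 120 ha, leaving 290.
Highest profit per ha first: Lentils 22 > Rice 17 > Canola 15 > Maize 12 > Wheat 11 > Soy 5 > Oats 4.
Give Lentils 120 more to hit its cap of 140 — 170 left.
Rice: +150 to 180 (cap) — 20 left.
Canola: +20 (room for 130) → 50. Pool exhausted.
Total = 17×180 + 22×140 + 11×20 + 5×20 + 15×50 = 7210.

7210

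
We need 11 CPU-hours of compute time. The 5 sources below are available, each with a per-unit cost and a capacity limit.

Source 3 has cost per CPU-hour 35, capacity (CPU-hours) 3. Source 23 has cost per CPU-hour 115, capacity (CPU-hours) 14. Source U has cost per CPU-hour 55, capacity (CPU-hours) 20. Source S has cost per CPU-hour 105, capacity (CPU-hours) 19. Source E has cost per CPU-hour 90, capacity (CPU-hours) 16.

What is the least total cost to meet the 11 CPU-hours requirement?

Cheapest first:
Take 3 from Source 3 at 35 — need 8 more.
Source U at 55: take 8 of its 20 — requirement met.
Source E, Source S, Source 23: unused.
Cost = 3×35 + 8×55 = 545.

545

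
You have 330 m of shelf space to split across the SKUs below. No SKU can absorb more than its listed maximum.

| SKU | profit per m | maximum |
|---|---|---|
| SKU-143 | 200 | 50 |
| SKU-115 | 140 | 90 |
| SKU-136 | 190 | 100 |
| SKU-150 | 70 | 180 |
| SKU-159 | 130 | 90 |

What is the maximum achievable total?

Highest profit per m first: SKU-143 200 > SKU-136 190 > SKU-115 140 > SKU-159 130 > SKU-150 70.
Give SKU-143 50 to hit its cap of 50 ; 280 left.
Give SKU-136 100 to hit its cap of 100 ; 180 left.
SKU-115 takes 90 to reach its cap of 90 ; 90 left.
SKU-159 takes 90 to reach its cap of 90 ; 0 left.
Total = 200×50 + 140×90 + 190×100 + 130×90 = 53300.

53300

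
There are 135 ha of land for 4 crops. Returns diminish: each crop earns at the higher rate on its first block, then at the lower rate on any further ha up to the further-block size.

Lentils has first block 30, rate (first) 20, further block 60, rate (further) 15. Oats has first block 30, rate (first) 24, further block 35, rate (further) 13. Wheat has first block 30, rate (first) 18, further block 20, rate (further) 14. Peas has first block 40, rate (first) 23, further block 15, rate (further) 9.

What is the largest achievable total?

2855

Treat each block as its own option and order by rate: Oats/tier1 24 > Peas/tier1 23 > Lentils/tier1 20 > Wheat/tier1 18 > Lentils/tier2 15 > Wheat/tier2 14 > Oats/tier2 13 > Peas/tier2 9.
Fill Oats tier1 block (30 at 24) — 105 left.
Fill Peas tier1 block (40 at 23) — 65 left.
Lentils tier1 at 20: fill all 30 — 35 left.
Wheat/tier1 (18): +30 — 5 left.
Lentils/tier2: +5 of 60 at 15; pool empty.
Total = 24×30 + 23×40 + 20×30 + 18×30 + 15×5 = 2855.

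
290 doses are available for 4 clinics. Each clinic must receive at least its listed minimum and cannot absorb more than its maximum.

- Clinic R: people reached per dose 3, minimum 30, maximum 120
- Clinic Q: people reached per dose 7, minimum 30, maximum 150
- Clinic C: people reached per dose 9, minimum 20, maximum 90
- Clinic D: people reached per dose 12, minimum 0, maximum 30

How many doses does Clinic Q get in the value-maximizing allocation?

Meeting every minimum uses 30+30+20+0 = 80 doses, leaving 210.
Rank by people reached per dose: Clinic D 12 > Clinic C 9 > Clinic Q 7 > Clinic R 3.
Clinic D takes 30 more to reach its cap of 30 — 180 left.
Clinic C: +70 to 90 (cap) — 110 left.
Clinic Q has room for 120 more but only 110 remain, so it gets 140.

140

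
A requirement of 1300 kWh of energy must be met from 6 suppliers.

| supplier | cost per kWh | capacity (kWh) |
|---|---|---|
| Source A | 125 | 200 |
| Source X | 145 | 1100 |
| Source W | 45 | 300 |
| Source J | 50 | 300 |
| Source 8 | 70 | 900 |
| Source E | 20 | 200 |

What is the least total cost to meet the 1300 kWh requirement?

67500

Fill from the cheapest supplier first.
Source E (20): use full 200 — 1100 kWh to go.
Take 300 from Source W at 45 — need 800 more.
Source J at 50: take all 300 kWh — 500 still needed.
Source 8 at 70: take 500 of its 900 — requirement met.
Source A, Source X: unused.
Cost = 200×20 + 300×45 + 300×50 + 500×70 = 67500.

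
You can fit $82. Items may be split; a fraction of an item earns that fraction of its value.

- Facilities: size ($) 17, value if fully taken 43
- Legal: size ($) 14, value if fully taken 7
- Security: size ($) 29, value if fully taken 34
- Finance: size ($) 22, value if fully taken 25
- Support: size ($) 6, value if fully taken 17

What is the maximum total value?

Sort by value density: Support 17/6≈2.83, Facilities 43/17≈2.53, Security 34/29≈1.17, Finance 25/22≈1.14, Legal 7/14≈0.5.
All 6 $ of Support fit (value 17) ; 76 remain.
Take all of Facilities (17 $, value 43) ; 59 $ left.
All 29 $ of Security fit (value 34) ; 30 remain.
All 22 $ of Finance fit (value 25) ; 8 remain.
Fill the last 8 $ with part of Legal: 8/14 of it earns 4.
Total value = 123.

123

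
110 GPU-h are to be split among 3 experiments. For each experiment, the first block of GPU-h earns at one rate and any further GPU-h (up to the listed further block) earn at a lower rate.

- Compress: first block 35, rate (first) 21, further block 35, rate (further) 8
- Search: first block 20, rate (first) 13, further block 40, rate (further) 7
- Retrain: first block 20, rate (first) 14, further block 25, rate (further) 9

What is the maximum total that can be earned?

1580

Order all 6 blocks by rate: Compress/T1 21 > Retrain/T1 14 > Search/T1 13 > Retrain/T2 9 > Compress/T2 8 > Search/T2 7.
Compress/T1 (21): +35 — 75 left.
Fill Retrain T1 block (20 at 14) — 55 left.
Fill Search T1 block (20 at 13) — 35 left.
Retrain/T2 (9): +25 — 10 left.
Compress/T2: +10 of 35 at 8; pool empty.
Total = 21×35 + 14×20 + 13×20 + 9×25 + 8×10 = 1580.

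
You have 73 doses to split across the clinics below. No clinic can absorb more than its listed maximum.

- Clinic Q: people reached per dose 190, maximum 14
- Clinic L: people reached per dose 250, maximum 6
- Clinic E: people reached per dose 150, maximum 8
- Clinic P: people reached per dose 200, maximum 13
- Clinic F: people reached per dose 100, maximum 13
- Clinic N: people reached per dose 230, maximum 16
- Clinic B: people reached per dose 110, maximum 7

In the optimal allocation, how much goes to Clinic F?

Rank by people reached per dose: Clinic L 250 > Clinic N 230 > Clinic P 200 > Clinic Q 190 > Clinic E 150 > Clinic B 110 > Clinic F 100.
Clinic L takes 6 to reach its cap of 6 — 67 left.
Clinic N: +16 to 16 (cap) — 51 left.
Clinic P takes 13 to reach its cap of 13 — 38 left.
Clinic Q: +14 to 14 (cap) — 24 left.
Clinic E: +8 to 8 (cap) — 16 left.
Clinic B: +7 to 7 (cap) — 9 left.
Clinic F: +9 (room for 13) → 9. Pool exhausted.

9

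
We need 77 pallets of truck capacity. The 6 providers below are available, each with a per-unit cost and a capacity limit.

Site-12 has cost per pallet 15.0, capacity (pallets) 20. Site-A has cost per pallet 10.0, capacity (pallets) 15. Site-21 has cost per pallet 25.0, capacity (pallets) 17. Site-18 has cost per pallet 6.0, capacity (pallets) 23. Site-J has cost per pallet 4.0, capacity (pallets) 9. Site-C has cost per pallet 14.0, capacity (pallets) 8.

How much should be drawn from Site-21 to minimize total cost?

Fill from the cheapest provider first.
Site-J (4.0): use full 9 — 68 pallets to go.
Site-18 at 6.0: take all 23 pallets — 45 still needed.
Site-A (10.0): use full 15 — 30 pallets to go.
Site-C (14.0): use full 8 — 22 pallets to go.
Site-12 at 15.0: take all 20 pallets — 2 still needed.
Site-21 at 25.0: take 2 of its 17 — requirement met.

2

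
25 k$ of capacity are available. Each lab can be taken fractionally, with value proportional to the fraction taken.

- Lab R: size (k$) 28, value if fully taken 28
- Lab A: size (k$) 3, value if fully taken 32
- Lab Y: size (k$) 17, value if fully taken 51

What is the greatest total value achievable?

Sort by value density: Lab A 32/3≈10.7, Lab Y 51/17≈3, Lab R 28/28≈1.
Take all of Lab A (3 k$, value 32) → 22 k$ left.
Take all of Lab Y (17 k$, value 51) → 5 k$ left.
Fill the last 5 k$ with part of Lab R: 5/28 of it earns 5.
Total value = 88.

88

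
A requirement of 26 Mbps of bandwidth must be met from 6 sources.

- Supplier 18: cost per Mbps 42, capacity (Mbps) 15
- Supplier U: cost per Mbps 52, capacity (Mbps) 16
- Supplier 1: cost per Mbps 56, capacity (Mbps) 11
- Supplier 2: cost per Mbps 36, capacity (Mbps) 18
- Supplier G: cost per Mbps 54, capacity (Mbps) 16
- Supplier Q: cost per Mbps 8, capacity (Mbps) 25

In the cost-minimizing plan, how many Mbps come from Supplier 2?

Use sources in increasing cost order.
Supplier Q at 8: take all 25 Mbps ; 1 still needed.
Take 1 from Supplier 2 at 36 to finish.
Supplier 18, Supplier U, Supplier G, Supplier 1: unused.

1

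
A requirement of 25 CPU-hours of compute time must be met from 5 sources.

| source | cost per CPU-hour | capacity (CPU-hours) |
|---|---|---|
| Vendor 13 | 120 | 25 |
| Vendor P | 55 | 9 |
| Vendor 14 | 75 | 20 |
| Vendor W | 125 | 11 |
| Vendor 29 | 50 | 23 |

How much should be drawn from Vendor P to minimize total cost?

Use sources in increasing cost order.
Vendor 29 (50): use full 23 → 2 CPU-hours to go.
Take 2 from Vendor P at 55 to finish.
Vendor 14, Vendor 13, Vendor W: unused.

2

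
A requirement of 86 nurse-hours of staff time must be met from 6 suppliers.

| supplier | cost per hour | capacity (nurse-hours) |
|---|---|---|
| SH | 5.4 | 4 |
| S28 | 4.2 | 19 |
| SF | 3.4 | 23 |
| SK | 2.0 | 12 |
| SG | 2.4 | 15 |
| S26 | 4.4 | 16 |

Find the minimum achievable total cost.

Use suppliers in increasing cost order.
Take 12 from SK at 2.0 ; need 74 more.
SG at 2.4: take all 15 nurse-hours ; 59 still needed.
SF (3.4): use full 23 ; 36 nurse-hours to go.
S28 (4.2): use full 19 ; 17 nurse-hours to go.
S26 at 4.4: take all 16 nurse-hours ; 1 still needed.
SH at 5.4: take 1 of its 4 ; requirement met.
Cost = 12×2.0 + 15×2.4 + 23×3.4 + 19×4.2 + 16×4.4 + 1×5.4 = 293.8.

293.8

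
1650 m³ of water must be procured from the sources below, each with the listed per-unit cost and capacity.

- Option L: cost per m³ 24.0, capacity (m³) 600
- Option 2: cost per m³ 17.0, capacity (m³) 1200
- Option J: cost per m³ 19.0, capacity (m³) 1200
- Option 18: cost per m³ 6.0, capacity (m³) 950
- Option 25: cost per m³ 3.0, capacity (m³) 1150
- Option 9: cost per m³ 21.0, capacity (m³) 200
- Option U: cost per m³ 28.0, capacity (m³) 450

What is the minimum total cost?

Use sources in increasing cost order.
Option 25 at 3.0: take all 1150 m³ — 500 still needed.
Take 500 from Option 18 at 6.0 to finish.
Option 2, Option J, Option 9, Option L, Option U: unused.
Cost = 1150×3.0 + 500×6.0 = 6450.

6450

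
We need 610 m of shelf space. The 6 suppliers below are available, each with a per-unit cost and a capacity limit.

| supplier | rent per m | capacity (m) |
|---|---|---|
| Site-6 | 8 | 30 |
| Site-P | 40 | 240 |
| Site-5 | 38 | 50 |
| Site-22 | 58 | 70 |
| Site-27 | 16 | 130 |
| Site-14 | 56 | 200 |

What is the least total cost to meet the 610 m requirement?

22780

Cheapest first:
Site-6 (8): use full 30 ; 580 m to go.
Take 130 from Site-27 at 16 ; need 450 more.
Site-5 at 38: take all 50 m ; 400 still needed.
Take 240 from Site-P at 40 ; need 160 more.
Site-14 at 56: take 160 of its 200 ; requirement met.
Site-22: unused.
Cost = 30×8 + 130×16 + 50×38 + 240×40 + 160×56 = 22780.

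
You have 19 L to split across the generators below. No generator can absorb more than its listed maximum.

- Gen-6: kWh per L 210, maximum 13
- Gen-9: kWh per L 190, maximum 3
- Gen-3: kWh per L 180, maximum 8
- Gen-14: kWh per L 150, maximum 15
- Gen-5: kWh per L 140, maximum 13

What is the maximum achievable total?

3840

Order the generators by kWh per L: Gen-6 210 > Gen-9 190 > Gen-3 180 > Gen-14 150 > Gen-5 140.
Give Gen-6 13 to hit its cap of 13 — 6 left.
Give Gen-9 3 to hit its cap of 3 — 3 left.
Gen-3: +3 (room for 8) → 3. Pool exhausted.
Total = 210×13 + 190×3 + 180×3 = 3840.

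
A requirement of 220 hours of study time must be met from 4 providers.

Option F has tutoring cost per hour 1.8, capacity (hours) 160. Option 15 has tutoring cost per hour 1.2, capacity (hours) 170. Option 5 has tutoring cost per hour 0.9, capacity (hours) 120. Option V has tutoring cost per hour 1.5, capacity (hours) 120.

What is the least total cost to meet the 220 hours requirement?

Use providers in increasing cost order.
Option 5 (0.9): use full 120 ; 100 hours to go.
Option 15 (1.2): take the remaining 100 ; done.
Option V, Option F: unused.
Cost = 120×0.9 + 100×1.2 = 228.

228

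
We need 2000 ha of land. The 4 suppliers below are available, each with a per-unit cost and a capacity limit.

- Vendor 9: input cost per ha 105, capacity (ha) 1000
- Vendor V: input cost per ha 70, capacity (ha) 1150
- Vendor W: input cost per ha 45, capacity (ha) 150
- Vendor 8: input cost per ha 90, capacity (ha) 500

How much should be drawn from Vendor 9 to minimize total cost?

200

Use suppliers in increasing cost order.
Vendor W (45): use full 150 ; 1850 ha to go.
Vendor V (70): use full 1150 ; 700 ha to go.
Vendor 8 (90): use full 500 ; 200 ha to go.
Vendor 9 (105): take the remaining 200 ; done.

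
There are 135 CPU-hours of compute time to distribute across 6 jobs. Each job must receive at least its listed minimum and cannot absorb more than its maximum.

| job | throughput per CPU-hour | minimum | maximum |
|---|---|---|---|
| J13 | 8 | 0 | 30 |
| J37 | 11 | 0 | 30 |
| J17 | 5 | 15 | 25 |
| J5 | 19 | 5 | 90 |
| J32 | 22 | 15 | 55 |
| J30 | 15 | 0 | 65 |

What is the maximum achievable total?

Meeting every minimum uses 0+0+15+5+15+0 = 35 CPU-hours, leaving 100.
Highest throughput per CPU-hour first: J32 22 > J5 19 > J30 15 > J37 11 > J13 8 > J17 5.
J32 takes 40 more to reach its cap of 55 → 60 left.
Only 60 left; J5 takes them to reach 65.
Total = 5×15 + 19×65 + 22×55 = 2520.

2520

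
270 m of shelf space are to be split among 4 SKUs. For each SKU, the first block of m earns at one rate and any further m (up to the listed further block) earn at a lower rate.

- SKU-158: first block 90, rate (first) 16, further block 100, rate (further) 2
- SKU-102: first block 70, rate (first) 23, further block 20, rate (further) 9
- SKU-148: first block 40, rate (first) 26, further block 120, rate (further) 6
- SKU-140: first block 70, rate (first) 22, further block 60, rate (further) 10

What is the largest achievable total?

5630

Order all 8 blocks by rate: SKU-148/first 26 > SKU-102/first 23 > SKU-140/first 22 > SKU-158/first 16 > SKU-140/second 10 > SKU-102/second 9 > SKU-148/second 6 > SKU-158/second 2.
SKU-148 first at 26: fill all 40 → 230 left.
Fill SKU-102 first block (70 at 23) → 160 left.
Fill SKU-140 first block (70 at 22) → 90 left.
Fill SKU-158 first block (90 at 16) → 0 left.
Total = 26×40 + 23×70 + 22×70 + 16×90 = 5630.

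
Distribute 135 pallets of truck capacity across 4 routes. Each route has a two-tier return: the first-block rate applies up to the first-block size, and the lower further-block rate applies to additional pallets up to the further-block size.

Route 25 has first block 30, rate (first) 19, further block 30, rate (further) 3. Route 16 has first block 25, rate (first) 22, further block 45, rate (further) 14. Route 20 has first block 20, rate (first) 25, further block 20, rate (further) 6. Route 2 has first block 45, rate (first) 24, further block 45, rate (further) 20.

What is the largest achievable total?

Order all 8 blocks by rate: Route 20/first 25 > Route 2/first 24 > Route 16/first 22 > Route 2/second 20 > Route 25/first 19 > Route 16/second 14 > Route 20/second 6 > Route 25/second 3.
Route 20/first (25): +20 ; 115 left.
Route 2 first at 24: fill all 45 ; 70 left.
Route 16/first (22): +25 ; 45 left.
Fill Route 2 second block (45 at 20) ; 0 left.
Total = 25×20 + 24×45 + 22×25 + 20×45 = 3030.

3030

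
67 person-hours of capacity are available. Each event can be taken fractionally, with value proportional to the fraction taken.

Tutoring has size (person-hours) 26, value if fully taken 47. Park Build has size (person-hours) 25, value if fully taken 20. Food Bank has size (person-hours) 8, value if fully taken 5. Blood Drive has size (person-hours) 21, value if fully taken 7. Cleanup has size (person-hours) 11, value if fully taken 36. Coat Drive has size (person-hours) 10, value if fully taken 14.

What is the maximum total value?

Sort by value density: Cleanup 36/11≈3.27, Tutoring 47/26≈1.81, Coat Drive 14/10≈1.4, Park Build 20/25≈0.8, Food Bank 5/8≈0.625, Blood Drive 7/21≈0.333.
Take all of Cleanup (11 person-hours, value 36) — 56 person-hours left.
Take all of Tutoring (26 person-hours, value 47) — 30 person-hours left.
Take all of Coat Drive (10 person-hours, value 14) — 20 person-hours left.
20 person-hours left: a 20/25 share of Park Build gives 20×20/25 = 16.
Total value = 113.

113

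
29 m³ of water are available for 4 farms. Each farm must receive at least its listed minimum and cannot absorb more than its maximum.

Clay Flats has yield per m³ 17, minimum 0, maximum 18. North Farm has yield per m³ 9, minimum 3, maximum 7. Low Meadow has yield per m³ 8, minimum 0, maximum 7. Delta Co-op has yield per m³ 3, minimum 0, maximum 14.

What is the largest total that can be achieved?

Meeting every minimum uses 0+3+0+0 = 3 m³, leaving 26.
Rank by yield per m³: Clay Flats 17 > North Farm 9 > Low Meadow 8 > Delta Co-op 3.
Give Clay Flats 18 more to hit its cap of 18 ; 8 left.
North Farm takes 4 more to reach its cap of 7 ; 4 left.
Only 4 left; Low Meadow takes them to reach 4.
Total = 17×18 + 9×7 + 8×4 = 401.

401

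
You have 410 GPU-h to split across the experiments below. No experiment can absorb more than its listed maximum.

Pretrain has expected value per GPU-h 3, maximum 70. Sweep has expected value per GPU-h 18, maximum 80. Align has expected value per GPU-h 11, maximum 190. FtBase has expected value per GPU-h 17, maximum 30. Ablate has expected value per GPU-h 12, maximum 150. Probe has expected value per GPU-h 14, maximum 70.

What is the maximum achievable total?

Highest expected value per GPU-h first: Sweep 18 > FtBase 17 > Probe 14 > Ablate 12 > Align 11 > Pretrain 3.
Give Sweep 80 to hit its cap of 80 ; 330 left.
FtBase takes 30 to reach its cap of 30 ; 300 left.
Probe: +70 to 70 (cap) ; 230 left.
Give Ablate 150 to hit its cap of 150 ; 80 left.
Align: +80 (room for 190) → 80. Pool exhausted.
Total = 18×80 + 11×80 + 17×30 + 12×150 + 14×70 = 5610.

5610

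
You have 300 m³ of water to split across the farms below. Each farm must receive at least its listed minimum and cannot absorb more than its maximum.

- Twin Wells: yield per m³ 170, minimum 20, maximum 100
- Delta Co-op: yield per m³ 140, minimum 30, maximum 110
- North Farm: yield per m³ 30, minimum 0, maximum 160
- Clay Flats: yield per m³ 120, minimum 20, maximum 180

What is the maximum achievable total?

Meeting every minimum uses 20+30+0+20 = 70 m³, leaving 230.
Order the farms by yield per m³: Twin Wells 170 > Delta Co-op 140 > Clay Flats 120 > North Farm 30.
Twin Wells: +80 to 100 (cap) — 150 left.
Delta Co-op takes 80 more to reach its cap of 110 — 70 left.
Only 70 left; Clay Flats takes them to reach 90.
Total = 170×100 + 140×110 + 120×90 = 43200.

43200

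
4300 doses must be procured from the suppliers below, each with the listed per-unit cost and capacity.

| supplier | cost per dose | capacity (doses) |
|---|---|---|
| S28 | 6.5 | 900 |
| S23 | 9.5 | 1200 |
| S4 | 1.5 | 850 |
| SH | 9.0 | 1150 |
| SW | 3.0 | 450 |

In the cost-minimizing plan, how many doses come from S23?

950

Use suppliers in increasing cost order.
S4 at 1.5: take all 850 doses → 3450 still needed.
SW at 3.0: take all 450 doses → 3000 still needed.
Take 900 from S28 at 6.5 → need 2100 more.
SH (9.0): use full 1150 → 950 doses to go.
S23 (9.5): take the remaining 950 → done.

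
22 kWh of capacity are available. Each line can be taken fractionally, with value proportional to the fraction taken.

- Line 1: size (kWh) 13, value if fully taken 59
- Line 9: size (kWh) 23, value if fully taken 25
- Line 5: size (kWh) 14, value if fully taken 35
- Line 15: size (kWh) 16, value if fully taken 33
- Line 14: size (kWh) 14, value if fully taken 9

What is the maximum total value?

81.5

Sort by value density: Line 1 59/13≈4.54, Line 5 35/14≈2.5, Line 15 33/16≈2.06, Line 9 25/23≈1.09, Line 14 9/14≈0.643.
Line 1: take in full, 13 kWh for value 59 ; 9 left.
9 kWh left: a 9/14 share of Line 5 gives 35×9/14 = 22.5.
Total value = 81.5.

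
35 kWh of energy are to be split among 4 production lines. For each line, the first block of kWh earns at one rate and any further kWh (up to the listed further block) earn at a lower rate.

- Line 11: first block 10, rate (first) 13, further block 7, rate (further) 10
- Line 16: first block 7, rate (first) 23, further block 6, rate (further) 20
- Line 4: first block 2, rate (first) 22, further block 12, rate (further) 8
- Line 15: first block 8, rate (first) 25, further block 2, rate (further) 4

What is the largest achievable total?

Treat each block as its own option and order by rate: Line 15/T1 25 > Line 16/T1 23 > Line 4/T1 22 > Line 16/T2 20 > Line 11/T1 13 > Line 11/T2 10 > Line 4/T2 8 > Line 15/T2 4.
Line 15 T1 at 25: fill all 8 → 27 left.
Line 16 T1 at 23: fill all 7 → 20 left.
Line 4/T1 (22): +2 → 18 left.
Line 16 T2 at 20: fill all 6 → 12 left.
Line 11 T1 at 13: fill all 10 → 2 left.
2 remain; put them into Line 11 T2 at 10.
Total = 25×8 + 23×7 + 22×2 + 20×6 + 13×10 + 10×2 = 675.

675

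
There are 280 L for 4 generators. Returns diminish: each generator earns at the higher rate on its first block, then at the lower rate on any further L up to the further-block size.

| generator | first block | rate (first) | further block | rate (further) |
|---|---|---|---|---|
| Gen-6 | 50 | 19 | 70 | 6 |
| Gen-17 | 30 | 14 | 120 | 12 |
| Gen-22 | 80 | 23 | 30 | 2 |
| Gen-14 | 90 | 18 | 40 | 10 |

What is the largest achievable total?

5190

Rank every tier by rate: Gen-22/tier1 23 > Gen-6/tier1 19 > Gen-14/tier1 18 > Gen-17/tier1 14 > Gen-17/tier2 12 > Gen-14/tier2 10 > Gen-6/tier2 6 > Gen-22/tier2 2.
Gen-22 tier1 at 23: fill all 80 ; 200 left.
Gen-6/tier1 (19): +50 ; 150 left.
Gen-14 tier1 at 18: fill all 90 ; 60 left.
Gen-17 tier1 at 14: fill all 30 ; 30 left.
Gen-17 tier2 at 12: only 30 left, fill 30.
Total = 23×80 + 19×50 + 18×90 + 14×30 + 12×30 = 5190.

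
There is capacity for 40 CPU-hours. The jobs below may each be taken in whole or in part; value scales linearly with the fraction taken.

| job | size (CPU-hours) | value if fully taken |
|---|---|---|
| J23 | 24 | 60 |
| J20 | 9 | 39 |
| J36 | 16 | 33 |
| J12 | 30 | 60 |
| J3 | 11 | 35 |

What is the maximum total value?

Rank by value-to-size ratio: J20 39/9≈4.33, J3 35/11≈3.18, J23 60/24≈2.5, J36 33/16≈2.06, J12 60/30≈2.
All 9 CPU-hours of J20 fit (value 39) — 31 remain.
All 11 CPU-hours of J3 fit (value 35) — 20 remain.
Only 20 CPU-hours remain; take 20/24 of J23 for value 60×20/24 = 50.
Total value = 124.

124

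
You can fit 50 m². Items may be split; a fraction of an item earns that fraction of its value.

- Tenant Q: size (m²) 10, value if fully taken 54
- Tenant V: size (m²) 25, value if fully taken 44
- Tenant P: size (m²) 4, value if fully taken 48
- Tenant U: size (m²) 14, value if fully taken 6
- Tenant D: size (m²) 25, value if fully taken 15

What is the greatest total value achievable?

152.6

Sort by value density: Tenant P 48/4≈12, Tenant Q 54/10≈5.4, Tenant V 44/25≈1.76, Tenant D 15/25≈0.6, Tenant U 6/14≈0.429.
Tenant P: take in full, 4 m² for value 48 → 46 left.
All 10 m² of Tenant Q fit (value 54) → 36 remain.
Take all of Tenant V (25 m², value 44) → 11 m² left.
Fill the last 11 m² with part of Tenant D: 11/25 of it earns 6.6.
Total value = 152.6.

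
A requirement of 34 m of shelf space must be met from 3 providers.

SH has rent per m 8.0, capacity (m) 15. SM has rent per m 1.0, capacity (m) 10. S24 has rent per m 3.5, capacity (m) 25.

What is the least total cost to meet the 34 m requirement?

94

Fill from the cheapest provider first.
Take 10 from SM at 1.0 → need 24 more.
S24 (3.5): take the remaining 24 → done.
SH: unused.
Cost = 10×1.0 + 24×3.5 = 94.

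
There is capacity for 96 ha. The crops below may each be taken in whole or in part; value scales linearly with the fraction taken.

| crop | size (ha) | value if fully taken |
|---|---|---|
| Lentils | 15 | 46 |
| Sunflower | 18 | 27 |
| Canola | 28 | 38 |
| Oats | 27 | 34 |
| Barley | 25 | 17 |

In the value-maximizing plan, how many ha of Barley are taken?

8

Sort by value density: Lentils 46/15≈3.07, Sunflower 27/18≈1.5, Canola 38/28≈1.36, Oats 34/27≈1.26, Barley 17/25≈0.68.
Take all of Lentils (15 ha, value 46) — 81 ha left.
Take all of Sunflower (18 ha, value 27) — 63 ha left.
Canola: take in full, 28 ha for value 38 — 35 left.
Oats: take in full, 27 ha for value 34 — 8 left.
8 ha left: a 8/25 share of Barley gives 17×8/25 = 5.44.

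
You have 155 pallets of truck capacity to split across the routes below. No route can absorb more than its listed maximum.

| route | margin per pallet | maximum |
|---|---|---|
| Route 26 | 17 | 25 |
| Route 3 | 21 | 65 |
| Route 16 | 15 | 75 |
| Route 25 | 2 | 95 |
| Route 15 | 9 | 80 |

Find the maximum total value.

Rank by margin per pallet: Route 3 21 > Route 26 17 > Route 16 15 > Route 15 9 > Route 25 2.
Route 3: +65 to 65 (cap) → 90 left.
Route 26: +25 to 25 (cap) → 65 left.
Route 16 has room for 75 but only 65 remain, so it gets 65.
Total = 17×25 + 21×65 + 15×65 = 2765.

2765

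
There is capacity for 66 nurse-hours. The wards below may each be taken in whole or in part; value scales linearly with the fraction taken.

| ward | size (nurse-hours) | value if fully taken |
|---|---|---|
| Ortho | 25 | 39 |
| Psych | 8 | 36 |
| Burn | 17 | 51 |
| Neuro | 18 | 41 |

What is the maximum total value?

163.88

Sort by value density: Psych 36/8≈4.5, Burn 51/17≈3, Neuro 41/18≈2.28, Ortho 39/25≈1.56.
Take all of Psych (8 nurse-hours, value 36) → 58 nurse-hours left.
All 17 nurse-hours of Burn fit (value 51) → 41 remain.
Take all of Neuro (18 nurse-hours, value 41) → 23 nurse-hours left.
23 nurse-hours left: a 23/25 share of Ortho gives 39×23/25 = 35.88.
Total value = 163.88.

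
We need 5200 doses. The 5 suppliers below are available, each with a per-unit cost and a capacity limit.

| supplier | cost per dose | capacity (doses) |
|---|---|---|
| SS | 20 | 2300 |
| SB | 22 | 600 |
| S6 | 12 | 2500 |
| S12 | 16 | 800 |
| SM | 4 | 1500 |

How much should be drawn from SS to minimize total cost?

Fill from the cheapest supplier first.
SM (4): use full 1500 — 3700 doses to go.
S6 (12): use full 2500 — 1200 doses to go.
S12 at 16: take all 800 doses — 400 still needed.
Take 400 from SS at 20 to finish.
SB: unused.

400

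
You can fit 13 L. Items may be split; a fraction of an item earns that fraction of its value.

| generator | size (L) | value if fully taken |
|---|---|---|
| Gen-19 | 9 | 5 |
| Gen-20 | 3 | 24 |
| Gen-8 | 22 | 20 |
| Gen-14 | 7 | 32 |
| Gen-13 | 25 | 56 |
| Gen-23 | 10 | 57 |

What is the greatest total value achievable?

Best value per unit of size first: Gen-20 24/3≈8, Gen-23 57/10≈5.7, Gen-14 32/7≈4.57, Gen-13 56/25≈2.24, Gen-8 20/22≈0.909, Gen-19 5/9≈0.556.
Gen-20: take in full, 3 L for value 24 — 10 left.
Take all of Gen-23 (10 L, value 57) — 0 L left.
Total value = 81.

81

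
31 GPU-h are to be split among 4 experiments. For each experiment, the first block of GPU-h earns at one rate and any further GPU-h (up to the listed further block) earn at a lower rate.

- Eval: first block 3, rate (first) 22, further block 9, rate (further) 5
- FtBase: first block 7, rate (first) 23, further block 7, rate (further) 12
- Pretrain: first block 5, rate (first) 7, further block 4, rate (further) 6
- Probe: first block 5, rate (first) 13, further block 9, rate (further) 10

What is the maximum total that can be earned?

Rank every tier by rate: FtBase/first 23 > Eval/first 22 > Probe/first 13 > FtBase/second 12 > Probe/second 10 > Pretrain/first 7 > Pretrain/second 6 > Eval/second 5.
Fill FtBase first block (7 at 23) → 24 left.
Eval first at 22: fill all 3 → 21 left.
Probe first at 13: fill all 5 → 16 left.
Fill FtBase second block (7 at 12) → 9 left.
Probe second at 10: fill all 9 → 0 left.
Total = 23×7 + 22×3 + 13×5 + 12×7 + 10×9 = 466.

466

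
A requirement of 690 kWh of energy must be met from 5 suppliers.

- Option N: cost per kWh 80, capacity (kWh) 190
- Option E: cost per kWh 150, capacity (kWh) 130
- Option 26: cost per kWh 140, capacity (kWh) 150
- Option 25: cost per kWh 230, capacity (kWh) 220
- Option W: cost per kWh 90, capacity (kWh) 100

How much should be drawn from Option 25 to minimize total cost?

120

Fill from the cheapest supplier first.
Take 190 from Option N at 80 → need 500 more.
Take 100 from Option W at 90 → need 400 more.
Option 26 (140): use full 150 → 250 kWh to go.
Option E (150): use full 130 → 120 kWh to go.
Option 25 (230): take the remaining 120 → done.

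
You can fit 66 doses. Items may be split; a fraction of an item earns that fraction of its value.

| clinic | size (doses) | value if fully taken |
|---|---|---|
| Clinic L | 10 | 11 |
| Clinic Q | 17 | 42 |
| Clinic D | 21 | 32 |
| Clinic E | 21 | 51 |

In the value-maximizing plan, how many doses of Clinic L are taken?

7

Best value per unit of size first: Clinic Q 42/17≈2.47, Clinic E 51/21≈2.43, Clinic D 32/21≈1.52, Clinic L 11/10≈1.1.
All 17 doses of Clinic Q fit (value 42) ; 49 remain.
All 21 doses of Clinic E fit (value 51) ; 28 remain.
All 21 doses of Clinic D fit (value 32) ; 7 remain.
Only 7 doses remain; take 7/10 of Clinic L for value 11×7/10 = 7.7.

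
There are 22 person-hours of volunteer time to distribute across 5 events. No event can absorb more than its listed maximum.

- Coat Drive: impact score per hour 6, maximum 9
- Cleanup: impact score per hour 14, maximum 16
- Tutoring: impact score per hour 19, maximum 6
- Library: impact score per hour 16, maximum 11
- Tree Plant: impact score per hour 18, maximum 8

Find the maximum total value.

386

Rank by impact score per hour: Tutoring 19 > Tree Plant 18 > Library 16 > Cleanup 14 > Coat Drive 6.
Tutoring: +6 to 6 (cap) → 16 left.
Tree Plant: +8 to 8 (cap) → 8 left.
Only 8 left; Library takes them to reach 8.
Total = 19×6 + 16×8 + 18×8 = 386.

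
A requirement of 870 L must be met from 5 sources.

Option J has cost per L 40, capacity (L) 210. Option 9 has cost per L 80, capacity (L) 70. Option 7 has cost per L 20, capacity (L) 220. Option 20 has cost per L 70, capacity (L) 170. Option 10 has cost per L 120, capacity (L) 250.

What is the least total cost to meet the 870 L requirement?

Fill from the cheapest source first.
Take 220 from Option 7 at 20 → need 650 more.
Option J (40): use full 210 → 440 L to go.
Take 170 from Option 20 at 70 → need 270 more.
Take 70 from Option 9 at 80 → need 200 more.
Option 10 (120): take the remaining 200 → done.
Cost = 220×20 + 210×40 + 170×70 + 70×80 + 200×120 = 54300.

54300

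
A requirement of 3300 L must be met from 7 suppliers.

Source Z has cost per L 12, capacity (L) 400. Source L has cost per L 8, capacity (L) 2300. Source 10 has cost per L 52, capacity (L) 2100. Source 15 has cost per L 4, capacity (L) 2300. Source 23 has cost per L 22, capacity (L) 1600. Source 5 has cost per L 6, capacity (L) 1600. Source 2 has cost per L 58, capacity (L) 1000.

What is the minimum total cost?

15200

Cheapest first:
Source 15 (4): use full 2300 — 1000 L to go.
Source 5 (6): take the remaining 1000 — done.
Source L, Source Z, Source 23, Source 10, Source 2: unused.
Cost = 2300×4 + 1000×6 = 15200.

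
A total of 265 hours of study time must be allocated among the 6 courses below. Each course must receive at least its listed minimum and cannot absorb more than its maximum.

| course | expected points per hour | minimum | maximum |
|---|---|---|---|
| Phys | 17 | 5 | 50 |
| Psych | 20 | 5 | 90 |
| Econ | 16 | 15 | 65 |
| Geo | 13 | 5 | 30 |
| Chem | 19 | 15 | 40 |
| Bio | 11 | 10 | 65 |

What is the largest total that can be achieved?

4690

Meeting every minimum uses 5+5+15+5+15+10 = 55 hours, leaving 210.
Rank by expected points per hour: Psych 20 > Chem 19 > Phys 17 > Econ 16 > Geo 13 > Bio 11.
Give Psych 85 more to hit its cap of 90 → 125 left.
Give Chem 25 more to hit its cap of 40 → 100 left.
Phys: +45 to 50 (cap) → 55 left.
Econ: +50 to 65 (cap) → 5 left.
Geo has room for 25 more but only 5 remain, so it gets 10.
Total = 17×50 + 20×90 + 16×65 + 13×10 + 19×40 + 11×10 = 4690.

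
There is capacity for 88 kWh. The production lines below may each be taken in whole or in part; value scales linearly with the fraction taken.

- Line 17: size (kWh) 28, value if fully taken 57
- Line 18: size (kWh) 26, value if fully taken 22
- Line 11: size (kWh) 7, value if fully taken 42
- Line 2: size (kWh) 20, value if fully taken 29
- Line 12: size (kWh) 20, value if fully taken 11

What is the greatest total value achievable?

153.85

Rank by value-to-size ratio: Line 11 42/7≈6, Line 17 57/28≈2.04, Line 2 29/20≈1.45, Line 18 22/26≈0.846, Line 12 11/20≈0.55.
Take all of Line 11 (7 kWh, value 42) → 81 kWh left.
All 28 kWh of Line 17 fit (value 57) → 53 remain.
Line 2: take in full, 20 kWh for value 29 → 33 left.
Take all of Line 18 (26 kWh, value 22) → 7 kWh left.
7 kWh left: a 7/20 share of Line 12 gives 11×7/20 = 3.85.
Total value = 153.85.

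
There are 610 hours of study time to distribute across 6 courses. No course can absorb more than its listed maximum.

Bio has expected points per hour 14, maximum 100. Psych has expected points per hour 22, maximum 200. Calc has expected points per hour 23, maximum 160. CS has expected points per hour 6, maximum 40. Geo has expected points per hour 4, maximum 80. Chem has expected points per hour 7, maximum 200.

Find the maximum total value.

Order the courses by expected points per hour: Calc 23 > Psych 22 > Bio 14 > Chem 7 > CS 6 > Geo 4.
Calc: +160 to 160 (cap) — 450 left.
Psych: +200 to 200 (cap) — 250 left.
Bio takes 100 to reach its cap of 100 — 150 left.
Only 150 left; Chem takes them to reach 150.
Total = 14×100 + 22×200 + 23×160 + 7×150 = 10530.

10530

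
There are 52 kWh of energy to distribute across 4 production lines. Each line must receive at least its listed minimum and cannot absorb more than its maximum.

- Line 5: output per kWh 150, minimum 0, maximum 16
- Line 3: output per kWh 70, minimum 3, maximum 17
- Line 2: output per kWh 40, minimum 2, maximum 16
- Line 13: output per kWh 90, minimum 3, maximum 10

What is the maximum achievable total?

4850

Meeting every minimum uses 0+3+2+3 = 8 kWh, leaving 44.
Order the production lines by output per kWh: Line 5 150 > Line 13 90 > Line 3 70 > Line 2 40.
Line 5: +16 to 16 (cap) ; 28 left.
Give Line 13 7 more to hit its cap of 10 ; 21 left.
Give Line 3 14 more to hit its cap of 17 ; 7 left.
Line 2: +7 (room for 14) → 9. Pool exhausted.
Total = 150×16 + 70×17 + 40×9 + 90×10 = 4850.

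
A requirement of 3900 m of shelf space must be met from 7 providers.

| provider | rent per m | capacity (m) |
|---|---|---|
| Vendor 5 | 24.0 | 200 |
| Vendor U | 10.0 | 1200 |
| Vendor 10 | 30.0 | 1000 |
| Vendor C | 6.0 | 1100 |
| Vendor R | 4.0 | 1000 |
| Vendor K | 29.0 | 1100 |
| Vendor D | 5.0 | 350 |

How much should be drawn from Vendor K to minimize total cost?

50

Use providers in increasing cost order.
Take 1000 from Vendor R at 4.0 — need 2900 more.
Vendor D at 5.0: take all 350 m — 2550 still needed.
Take 1100 from Vendor C at 6.0 — need 1450 more.
Vendor U at 10.0: take all 1200 m — 250 still needed.
Vendor 5 (24.0): use full 200 — 50 m to go.
Take 50 from Vendor K at 29.0 to finish.
Vendor 10: unused.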